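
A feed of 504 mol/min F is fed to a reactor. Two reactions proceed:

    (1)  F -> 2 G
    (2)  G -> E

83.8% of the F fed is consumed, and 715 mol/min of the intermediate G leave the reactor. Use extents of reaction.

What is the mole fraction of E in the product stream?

0.14

Conversion of F: F consumed = 1ξ₁ = 0.838 × 504 → ξ₁ = 422.4 mol/min.
G balance: n_G = 0 + 2ξ₁ − 1ξ₂ = 715 → ξ₂ = (2·422.4 − 715)/1 = 129.7 mol/min.
Outlet amounts (n = n₀ + Σ ν·ξ):
  F: 504 − 1(422.4) = 81.65
  G: 0 + 2(422.4) − 1(129.7) = 715
  E: 0 + 1(129.7) = 129.7
Total out = 926.4 mol/min; y_E = 129.7 / 926.4 = 0.14.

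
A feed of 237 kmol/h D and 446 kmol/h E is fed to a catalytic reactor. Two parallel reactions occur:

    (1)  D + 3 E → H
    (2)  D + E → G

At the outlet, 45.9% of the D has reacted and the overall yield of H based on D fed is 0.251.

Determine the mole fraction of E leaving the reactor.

Yield of H: 1ξ₁ / 237 = 0.251 → ξ₁ = 59.49 kmol/h.
Conversion of D: 1ξ₁ + 1ξ₂ = 0.459 × 237 = 108.8 → ξ₂ = 49.3 kmol/h.
Outlet amounts (n = n₀ + Σ ν·ξ):
  D: 237 − 1(59.49) − 1(49.3) = 128.2
  E: 446 − 3(59.49) − 1(49.3) = 218.2
  H: 0 + 1(59.49) = 59.49
  G: 0 + 1(49.3) = 49.3
Total out = 455.2 kmol/h; y_E = 218.2 / 455.2 = 0.4794.

0.479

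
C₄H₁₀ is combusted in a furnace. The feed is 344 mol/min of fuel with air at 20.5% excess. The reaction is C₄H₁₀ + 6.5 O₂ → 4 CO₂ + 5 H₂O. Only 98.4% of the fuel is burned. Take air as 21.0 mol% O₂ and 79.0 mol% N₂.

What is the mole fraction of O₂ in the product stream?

0.0361

Stoichiometric O₂ = 6.5 × 344 = 2236 mol/min; O₂ fed = 2236 × 1.205 = 2694 mol/min.
N₂ fed = 2694 × 79/21 = 10140 mol/min.
Fuel reacted = 0.984 × 344 → ξ = 338.5 mol/min.
Outlet (n = n₀ + ν ξ):
  C₄H₁₀: 344 − 1(338.5) = 5.504
  O₂: 2694 − 6.5(338.5) = 494.2
  N₂: 10140 (inert)
  CO₂: 0 + 4(338.5) = 1354
  H₂O: 0 + 5(338.5) = 1692
Total out = 13680 mol/min; y_O₂ = 494.2 / 13680 = 0.03612.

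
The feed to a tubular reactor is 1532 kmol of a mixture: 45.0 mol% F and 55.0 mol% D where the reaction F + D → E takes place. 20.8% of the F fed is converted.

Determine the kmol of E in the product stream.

143 kmol

F reacted = 0.208 × 689.4 = 143.4 kmol; ν_F = −1, so ξ = 143.4/1 = 143.4 kmol.
Outlet amounts (n = n₀ + ν ξ):
  F: 689.4 − 1(143.4) = 546
  D: 842.6 − 1(143.4) = 699.2
  E: 0 + 1(143.4) = 143.4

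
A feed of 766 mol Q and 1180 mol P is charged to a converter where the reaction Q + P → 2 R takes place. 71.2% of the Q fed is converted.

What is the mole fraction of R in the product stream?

0.561

Q reacted = 0.712 × 766 = 545.4 mol; ν_Q = −1, so ξ = 545.4/1 = 545.4 mol.
Outlet amounts (n = n₀ + ν ξ):
  Q: 766 − 1(545.4) = 220.6
  P: 1180 − 1(545.4) = 634.6
  R: 0 + 2(545.4) = 1091
Total out = 1946 mol; y_R = 1091 / 1946 = 0.5605.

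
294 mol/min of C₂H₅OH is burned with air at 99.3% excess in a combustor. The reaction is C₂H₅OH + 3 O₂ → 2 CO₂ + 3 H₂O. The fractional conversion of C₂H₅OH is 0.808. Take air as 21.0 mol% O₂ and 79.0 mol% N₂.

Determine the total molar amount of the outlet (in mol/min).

Stoichiometric O₂ = 3 × 294 = 882 mol/min; O₂ fed = 882 × 1.993 = 1758 mol/min.
N₂ fed = 1758 × 79/21 = 6613 mol/min.
Fuel reacted = 0.808 × 294 → ξ = 237.6 mol/min.
Outlet (n = n₀ + ν ξ):
  C₂H₅OH: 294 − 1(237.6) = 56.45
  O₂: 1758 − 3(237.6) = 1045
  N₂: 6613 (inert)
  CO₂: 0 + 2(237.6) = 475.1
  H₂O: 0 + 3(237.6) = 712.7
Total out = 56.45 + 1045 + 6613 + 475.1 + 712.7 = 8902 mol/min.

8900 mol/min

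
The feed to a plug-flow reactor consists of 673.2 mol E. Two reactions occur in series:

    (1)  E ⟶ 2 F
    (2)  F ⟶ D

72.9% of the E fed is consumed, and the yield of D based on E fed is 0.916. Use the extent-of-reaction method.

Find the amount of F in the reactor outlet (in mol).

365 mol

Conversion of E: E consumed = 1ξ₁ = 0.729 × 673.2 → ξ₁ = 490.8 mol.
Yield of D: 1ξ₂ / 673.2 = 0.916 → ξ₂ = 616.7 mol.
Outlet amounts (n = n₀ + Σ ν·ξ):
  E: 673.2 − 1(490.8) = 182.4
  F: 0 + 2(490.8) − 1(616.7) = 364.9
  D: 0 + 1(616.7) = 616.7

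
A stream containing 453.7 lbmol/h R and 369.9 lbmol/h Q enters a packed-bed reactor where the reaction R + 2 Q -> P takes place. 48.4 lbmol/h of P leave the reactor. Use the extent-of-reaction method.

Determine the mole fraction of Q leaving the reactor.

For P: n = n₀ + 1ξ → 48.4 = 0 + 1ξ, giving ξ = 48.4 lbmol/h.
Outlet amounts (n = n₀ + ν ξ):
  R: 453.7 − 1(48.4) = 405.3
  Q: 369.9 − 2(48.4) = 273.1
  P: 0 + 1(48.4) = 48.4
Total out = 726.8 lbmol/h; y_Q = 273.1 / 726.8 = 0.3758.

0.376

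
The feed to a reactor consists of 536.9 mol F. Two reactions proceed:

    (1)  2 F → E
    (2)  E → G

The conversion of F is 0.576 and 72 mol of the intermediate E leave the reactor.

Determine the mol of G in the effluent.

Conversion of F: F consumed = 2ξ₁ = 0.576 × 536.9 → ξ₁ = 154.6 mol.
E balance: n_E = 0 + 1ξ₁ − 1ξ₂ = 72 → ξ₂ = (1·154.6 − 72)/1 = 82.63 mol.
Outlet amounts (n = n₀ + Σ ν·ξ):
  F: 536.9 − 2(154.6) = 227.6
  E: 0 + 1(154.6) − 1(82.63) = 72
  G: 0 + 1(82.63) = 82.63

82.6 mol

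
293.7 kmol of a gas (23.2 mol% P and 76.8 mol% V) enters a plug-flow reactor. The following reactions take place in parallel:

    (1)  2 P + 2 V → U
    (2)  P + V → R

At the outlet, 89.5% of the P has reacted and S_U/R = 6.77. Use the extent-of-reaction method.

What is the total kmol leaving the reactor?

Conversion of P: P consumed = 0.895 × 68.14 = 60.98 kmol = 2ξ₁ + 1ξ₂.
Selectivity: 1ξ₁ / (1ξ₂) = 6.77 → ξ₁ = 6.77 ξ₂.
Substitute: (2·6.77 + 1) ξ₂ = 60.98 → ξ₂ = 4.194 kmol, ξ₁ = 28.39 kmol.
Outlet amounts (n = n₀ + Σ ν·ξ):
  P: 68.14 − 2(28.39) − 1(4.194) = 7.155
  V: 225.6 − 2(28.39) − 1(4.194) = 164.6
  U: 0 + 1(28.39) = 28.39
  R: 0 + 1(4.194) = 4.194
Total out = 7.155 + 164.6 + 28.39 + 4.194 = 204.3 kmol.

204 kmol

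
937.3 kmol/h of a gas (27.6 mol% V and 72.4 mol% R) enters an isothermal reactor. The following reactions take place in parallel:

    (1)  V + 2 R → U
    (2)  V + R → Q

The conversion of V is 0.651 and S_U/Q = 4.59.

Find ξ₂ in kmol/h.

ξ₂ = 30.1 kmol/h

Conversion of V: V consumed = 0.651 × 258.7 = 168.4 kmol/h = 1ξ₁ + 1ξ₂.
Selectivity: 1ξ₁ / (1ξ₂) = 4.59 → ξ₁ = 4.59 ξ₂.
Substitute: (1·4.59 + 1) ξ₂ = 168.4 → ξ₂ = 30.13 kmol/h, ξ₁ = 138.3 kmol/h.
Outlet amounts (n = n₀ + Σ ν·ξ):
  V: 258.7 − 1(138.3) − 1(30.13) = 90.28
  R: 678.6 − 2(138.3) − 1(30.13) = 371.9
  U: 0 + 1(138.3) = 138.3
  Q: 0 + 1(30.13) = 30.13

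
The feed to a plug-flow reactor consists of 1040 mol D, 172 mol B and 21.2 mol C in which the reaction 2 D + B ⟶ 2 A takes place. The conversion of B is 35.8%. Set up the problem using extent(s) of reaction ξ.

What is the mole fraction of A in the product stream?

B reacted = 0.358 × 172 = 61.58 mol; ν_B = −1, so ξ = 61.58/1 = 61.58 mol.
Outlet amounts (n = n₀ + ν ξ):
  D: 1040 − 2(61.58) = 916.8
  B: 172 − 1(61.58) = 110.4
  A: 0 + 2(61.58) = 123.2
  C: 21.2 (inert)
Total out = 1172 mol; y_A = 123.2 / 1172 = 0.1051.

0.105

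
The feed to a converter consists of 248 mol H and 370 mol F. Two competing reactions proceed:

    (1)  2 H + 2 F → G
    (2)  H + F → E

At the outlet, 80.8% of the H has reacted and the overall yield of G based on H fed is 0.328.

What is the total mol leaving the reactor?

Yield of G: 1ξ₁ / 248 = 0.328 → ξ₁ = 81.34 mol.
Conversion of H: 2ξ₁ + 1ξ₂ = 0.808 × 248 = 200.4 → ξ₂ = 37.7 mol.
Outlet amounts (n = n₀ + Σ ν·ξ):
  H: 248 − 2(81.34) − 1(37.7) = 47.62
  F: 370 − 2(81.34) − 1(37.7) = 169.6
  G: 0 + 1(81.34) = 81.34
  E: 0 + 1(37.7) = 37.7
Total out = 47.62 + 169.6 + 81.34 + 37.7 = 336.3 mol.

336 mol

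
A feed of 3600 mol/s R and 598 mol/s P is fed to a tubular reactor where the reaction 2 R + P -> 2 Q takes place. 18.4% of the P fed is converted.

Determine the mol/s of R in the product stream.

3380 mol/s

P reacted = 0.184 × 598 = 110 mol/s; ν_P = −1, so ξ = 110/1 = 110 mol/s.
Outlet amounts (n = n₀ + ν ξ):
  R: 3600 − 2(110) = 3380
  P: 598 − 1(110) = 488
  Q: 0 + 2(110) = 220.1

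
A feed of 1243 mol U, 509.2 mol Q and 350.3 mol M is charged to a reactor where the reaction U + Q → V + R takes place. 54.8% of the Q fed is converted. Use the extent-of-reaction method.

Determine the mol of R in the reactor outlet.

279 mol

Q reacted = 0.548 × 509.2 = 279 mol; ν_Q = −1, so ξ = 279/1 = 279 mol.
Outlet amounts (n = n₀ + ν ξ):
  U: 1243 − 1(279) = 964
  Q: 509.2 − 1(279) = 230.2
  V: 0 + 1(279) = 279
  R: 0 + 1(279) = 279
  M: 350.3 (inert)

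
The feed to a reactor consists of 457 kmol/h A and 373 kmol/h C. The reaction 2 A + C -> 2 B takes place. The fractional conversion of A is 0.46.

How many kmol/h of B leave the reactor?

210 kmol/h

A reacted = 0.46 × 457 = 210.2 kmol/h; ν_A = −2, so ξ = 210.2/2 = 105.1 kmol/h.
Outlet amounts (n = n₀ + ν ξ):
  A: 457 − 2(105.1) = 246.8
  C: 373 − 1(105.1) = 267.9
  B: 0 + 2(105.1) = 210.2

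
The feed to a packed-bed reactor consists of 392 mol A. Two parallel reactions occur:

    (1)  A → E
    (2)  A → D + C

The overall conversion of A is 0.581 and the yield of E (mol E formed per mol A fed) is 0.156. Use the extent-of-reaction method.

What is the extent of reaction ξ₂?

Yield of E: 1ξ₁ / 392 = 0.156 → ξ₁ = 61.15 mol.
Conversion of A: 1ξ₁ + 1ξ₂ = 0.581 × 392 = 227.8 → ξ₂ = 166.6 mol.
Outlet amounts (n = n₀ + Σ ν·ξ):
  A: 392 − 1(61.15) − 1(166.6) = 164.2
  E: 0 + 1(61.15) = 61.15
  D: 0 + 1(166.6) = 166.6
  C: 0 + 1(166.6) = 166.6

ξ₂ = 167 mol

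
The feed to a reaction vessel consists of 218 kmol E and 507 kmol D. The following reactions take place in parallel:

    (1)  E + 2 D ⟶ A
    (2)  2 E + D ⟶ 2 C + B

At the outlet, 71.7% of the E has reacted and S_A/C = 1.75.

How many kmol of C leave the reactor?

56.8 kmol

Conversion of E: E consumed = 0.717 × 218 = 156.3 kmol = 1ξ₁ + 2ξ₂.
Selectivity: 1ξ₁ / (2ξ₂) = 1.75 → ξ₁ = 3.5 ξ₂.
Substitute: (1·3.5 + 2) ξ₂ = 156.3 → ξ₂ = 28.42 kmol, ξ₁ = 99.47 kmol.
Outlet amounts (n = n₀ + Σ ν·ξ):
  E: 218 − 1(99.47) − 2(28.42) = 61.69
  D: 507 − 2(99.47) − 1(28.42) = 279.6
  A: 0 + 1(99.47) = 99.47
  C: 0 + 2(28.42) = 56.84
  B: 0 + 1(28.42) = 28.42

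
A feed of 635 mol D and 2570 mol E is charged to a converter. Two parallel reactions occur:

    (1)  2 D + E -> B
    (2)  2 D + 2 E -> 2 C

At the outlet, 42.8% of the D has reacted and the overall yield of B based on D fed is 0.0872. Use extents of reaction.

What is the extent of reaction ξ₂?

Yield of B: 1ξ₁ / 635 = 0.0872 → ξ₁ = 55.37 mol.
Conversion of D: 2ξ₁ + 2ξ₂ = 0.428 × 635 = 271.8 → ξ₂ = 80.52 mol.
Outlet amounts (n = n₀ + Σ ν·ξ):
  D: 635 − 2(55.37) − 2(80.52) = 363.2
  E: 2570 − 1(55.37) − 2(80.52) = 2354
  B: 0 + 1(55.37) = 55.37
  C: 0 + 2(80.52) = 161

ξ₂ = 80.5 mol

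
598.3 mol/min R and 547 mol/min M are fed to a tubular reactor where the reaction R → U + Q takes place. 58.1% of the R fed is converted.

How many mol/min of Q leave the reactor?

348 mol/min

R reacted = 0.581 × 598.3 = 347.6 mol/min; ν_R = −1, so ξ = 347.6/1 = 347.6 mol/min.
Outlet amounts (n = n₀ + ν ξ):
  R: 598.3 − 1(347.6) = 250.7
  U: 0 + 1(347.6) = 347.6
  Q: 0 + 1(347.6) = 347.6
  M: 547 (inert)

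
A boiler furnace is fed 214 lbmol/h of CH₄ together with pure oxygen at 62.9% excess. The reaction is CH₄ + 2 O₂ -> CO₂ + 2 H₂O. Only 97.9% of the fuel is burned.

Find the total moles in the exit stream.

Stoichiometric O₂ = 2 × 214 = 428 lbmol/h; O₂ fed = 428 × 1.629 = 697.2 lbmol/h.
Fuel reacted = 0.979 × 214 → ξ = 209.5 lbmol/h.
Outlet (n = n₀ + ν ξ):
  CH₄: 214 − 1(209.5) = 4.494
  O₂: 697.2 − 2(209.5) = 278.2
  CO₂: 0 + 1(209.5) = 209.5
  H₂O: 0 + 2(209.5) = 419
Total out = 4.494 + 278.2 + 209.5 + 419 = 911.2 lbmol/h.

911 lbmol/h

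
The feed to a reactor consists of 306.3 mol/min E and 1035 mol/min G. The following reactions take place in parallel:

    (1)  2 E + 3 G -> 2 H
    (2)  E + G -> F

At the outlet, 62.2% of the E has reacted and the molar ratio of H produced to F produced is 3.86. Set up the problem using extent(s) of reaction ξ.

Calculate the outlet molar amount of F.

39.2 mol/min

Conversion of E: E consumed = 0.622 × 306.3 = 190.5 mol/min = 2ξ₁ + 1ξ₂.
Selectivity: 2ξ₁ / (1ξ₂) = 3.86 → ξ₁ = 1.93 ξ₂.
Substitute: (2·1.93 + 1) ξ₂ = 190.5 → ξ₂ = 39.2 mol/min, ξ₁ = 75.66 mol/min.
Outlet amounts (n = n₀ + Σ ν·ξ):
  E: 306.3 − 2(75.66) − 1(39.2) = 115.8
  G: 1035 − 3(75.66) − 1(39.2) = 768.8
  H: 0 + 2(75.66) = 151.3
  F: 0 + 1(39.2) = 39.2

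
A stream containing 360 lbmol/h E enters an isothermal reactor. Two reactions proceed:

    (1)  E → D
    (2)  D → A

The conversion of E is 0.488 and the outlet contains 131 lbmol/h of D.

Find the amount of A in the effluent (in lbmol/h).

Conversion of E: E consumed = 1ξ₁ = 0.488 × 360 → ξ₁ = 175.7 lbmol/h.
D balance: n_D = 0 + 1ξ₁ − 1ξ₂ = 131 → ξ₂ = (1·175.7 − 131)/1 = 44.68 lbmol/h.
Outlet amounts (n = n₀ + Σ ν·ξ):
  E: 360 − 1(175.7) = 184.3
  D: 0 + 1(175.7) − 1(44.68) = 131
  A: 0 + 1(44.68) = 44.68

44.7 lbmol/h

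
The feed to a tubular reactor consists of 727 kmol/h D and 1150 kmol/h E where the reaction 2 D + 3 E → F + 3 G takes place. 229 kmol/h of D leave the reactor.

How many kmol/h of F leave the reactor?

249 kmol/h

For D: n = n₀ − 2ξ → 229 = 727 − 2ξ, giving ξ = 249 kmol/h.
Outlet amounts (n = n₀ + ν ξ):
  D: 727 − 2(249) = 229
  E: 1150 − 3(249) = 403
  F: 0 + 1(249) = 249
  G: 0 + 3(249) = 747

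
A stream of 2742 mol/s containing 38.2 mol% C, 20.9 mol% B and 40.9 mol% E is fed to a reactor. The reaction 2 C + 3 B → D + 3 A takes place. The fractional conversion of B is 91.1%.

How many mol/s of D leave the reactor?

174 mol/s

B reacted = 0.911 × 573.1 = 522.1 mol/s; ν_B = −3, so ξ = 522.1/3 = 174 mol/s.
Outlet amounts (n = n₀ + ν ξ):
  C: 1047 − 2(174) = 699.4
  B: 573.1 − 3(174) = 51
  D: 0 + 1(174) = 174
  A: 0 + 3(174) = 522.1
  E: 1121 (inert)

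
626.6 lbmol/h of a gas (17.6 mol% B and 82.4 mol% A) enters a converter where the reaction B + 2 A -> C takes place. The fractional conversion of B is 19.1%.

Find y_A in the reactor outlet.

0.811

B reacted = 0.191 × 110.3 = 21.06 lbmol/h; ν_B = −1, so ξ = 21.06/1 = 21.06 lbmol/h.
Outlet amounts (n = n₀ + ν ξ):
  B: 110.3 − 1(21.06) = 89.22
  A: 516.3 − 2(21.06) = 474.2
  C: 0 + 1(21.06) = 21.06
Total out = 584.5 lbmol/h; y_A = 474.2 / 584.5 = 0.8113.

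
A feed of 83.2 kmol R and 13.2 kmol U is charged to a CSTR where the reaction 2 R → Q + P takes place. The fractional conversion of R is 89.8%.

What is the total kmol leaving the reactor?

96.4 kmol

R reacted = 0.898 × 83.2 = 74.71 kmol; ν_R = −2, so ξ = 74.71/2 = 37.36 kmol.
Outlet amounts (n = n₀ + ν ξ):
  R: 83.2 − 2(37.36) = 8.486
  Q: 0 + 1(37.36) = 37.36
  P: 0 + 1(37.36) = 37.36
  U: 13.2 (inert)
Total out = 8.486 + 37.36 + 37.36 + 13.2 = 96.4 kmol.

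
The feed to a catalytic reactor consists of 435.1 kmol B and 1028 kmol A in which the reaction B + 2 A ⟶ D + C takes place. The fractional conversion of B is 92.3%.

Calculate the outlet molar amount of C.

402 kmol

B reacted = 0.923 × 435.1 = 401.6 kmol; ν_B = −1, so ξ = 401.6/1 = 401.6 kmol.
Outlet amounts (n = n₀ + ν ξ):
  B: 435.1 − 1(401.6) = 33.5
  A: 1028 − 2(401.6) = 224.8
  D: 0 + 1(401.6) = 401.6
  C: 0 + 1(401.6) = 401.6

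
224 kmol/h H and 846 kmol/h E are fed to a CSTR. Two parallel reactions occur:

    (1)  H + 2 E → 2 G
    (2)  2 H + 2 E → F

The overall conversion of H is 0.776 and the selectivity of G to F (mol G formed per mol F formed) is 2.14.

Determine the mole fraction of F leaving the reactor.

Conversion of H: H consumed = 0.776 × 224 = 173.8 kmol/h = 1ξ₁ + 2ξ₂.
Selectivity: 2ξ₁ / (1ξ₂) = 2.14 → ξ₁ = 1.07 ξ₂.
Substitute: (1·1.07 + 2) ξ₂ = 173.8 → ξ₂ = 56.62 kmol/h, ξ₁ = 60.58 kmol/h.
Outlet amounts (n = n₀ + Σ ν·ξ):
  H: 224 − 1(60.58) − 2(56.62) = 50.18
  E: 846 − 2(60.58) − 2(56.62) = 611.6
  G: 0 + 2(60.58) = 121.2
  F: 0 + 1(56.62) = 56.62
Total out = 839.6 kmol/h; y_F = 56.62 / 839.6 = 0.06744.

0.0674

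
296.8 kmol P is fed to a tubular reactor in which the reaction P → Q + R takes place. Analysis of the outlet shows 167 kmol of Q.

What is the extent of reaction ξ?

For Q: n = n₀ + 1ξ → 167 = 0 + 1ξ, giving ξ = 167 kmol.
Outlet amounts (n = n₀ + ν ξ):
  P: 296.8 − 1(167) = 129.8
  Q: 0 + 1(167) = 167
  R: 0 + 1(167) = 167

ξ = 167 kmol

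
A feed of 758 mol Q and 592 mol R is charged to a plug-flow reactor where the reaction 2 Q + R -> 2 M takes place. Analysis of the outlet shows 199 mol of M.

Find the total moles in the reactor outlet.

1250 mol

For M: n = n₀ + 2ξ → 199 = 0 + 2ξ, giving ξ = 99.5 mol.
Outlet amounts (n = n₀ + ν ξ):
  Q: 758 − 2(99.5) = 559
  R: 592 − 1(99.5) = 492.5
  M: 0 + 2(99.5) = 199
Total out = 559 + 492.5 + 199 = 1250 mol.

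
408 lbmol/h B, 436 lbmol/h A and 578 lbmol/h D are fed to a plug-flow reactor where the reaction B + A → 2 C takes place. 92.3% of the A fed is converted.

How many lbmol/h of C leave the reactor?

805 lbmol/h

A reacted = 0.923 × 436 = 402.4 lbmol/h; ν_A = −1, so ξ = 402.4/1 = 402.4 lbmol/h.
Outlet amounts (n = n₀ + ν ξ):
  B: 408 − 1(402.4) = 5.572
  A: 436 − 1(402.4) = 33.57
  C: 0 + 2(402.4) = 804.9
  D: 578 (inert)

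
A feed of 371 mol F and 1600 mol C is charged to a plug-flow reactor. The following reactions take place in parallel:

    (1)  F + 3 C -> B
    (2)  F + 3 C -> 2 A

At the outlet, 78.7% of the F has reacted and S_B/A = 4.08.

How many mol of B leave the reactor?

260 mol

Conversion of F: F consumed = 0.787 × 371 = 292 mol = 1ξ₁ + 1ξ₂.
Selectivity: 1ξ₁ / (2ξ₂) = 4.08 → ξ₁ = 8.16 ξ₂.
Substitute: (1·8.16 + 1) ξ₂ = 292 → ξ₂ = 31.88 mol, ξ₁ = 260.1 mol.
Outlet amounts (n = n₀ + Σ ν·ξ):
  F: 371 − 1(260.1) − 1(31.88) = 79.02
  C: 1600 − 3(260.1) − 3(31.88) = 724.1
  B: 0 + 1(260.1) = 260.1
  A: 0 + 2(31.88) = 63.75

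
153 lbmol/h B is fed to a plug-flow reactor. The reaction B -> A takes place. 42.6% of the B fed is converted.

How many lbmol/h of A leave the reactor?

65.2 lbmol/h

B reacted = 0.426 × 153 = 65.18 lbmol/h; ν_B = −1, so ξ = 65.18/1 = 65.18 lbmol/h.
Outlet amounts (n = n₀ + ν ξ):
  B: 153 − 1(65.18) = 87.82
  A: 0 + 1(65.18) = 65.18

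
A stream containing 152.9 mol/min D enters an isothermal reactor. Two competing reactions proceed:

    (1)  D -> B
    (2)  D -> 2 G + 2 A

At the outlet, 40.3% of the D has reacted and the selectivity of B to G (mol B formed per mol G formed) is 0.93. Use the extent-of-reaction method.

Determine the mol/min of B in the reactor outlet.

Conversion of D: D consumed = 0.403 × 152.9 = 61.62 mol/min = 1ξ₁ + 1ξ₂.
Selectivity: 1ξ₁ / (2ξ₂) = 0.93 → ξ₁ = 1.86 ξ₂.
Substitute: (1·1.86 + 1) ξ₂ = 61.62 → ξ₂ = 21.54 mol/min, ξ₁ = 40.07 mol/min.
Outlet amounts (n = n₀ + Σ ν·ξ):
  D: 152.9 − 1(40.07) − 1(21.54) = 91.28
  B: 0 + 1(40.07) = 40.07
  G: 0 + 2(21.54) = 43.09
  A: 0 + 2(21.54) = 43.09

40.1 mol/min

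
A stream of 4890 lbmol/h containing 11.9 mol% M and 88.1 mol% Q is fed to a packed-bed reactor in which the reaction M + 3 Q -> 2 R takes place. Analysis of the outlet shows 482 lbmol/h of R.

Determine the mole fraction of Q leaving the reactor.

For R: n = n₀ + 2ξ → 482 = 0 + 2ξ, giving ξ = 241 lbmol/h.
Outlet amounts (n = n₀ + ν ξ):
  M: 581.9 − 1(241) = 340.9
  Q: 4308 − 3(241) = 3585
  R: 0 + 2(241) = 482
Total out = 4408 lbmol/h; y_Q = 3585 / 4408 = 0.8133.

0.813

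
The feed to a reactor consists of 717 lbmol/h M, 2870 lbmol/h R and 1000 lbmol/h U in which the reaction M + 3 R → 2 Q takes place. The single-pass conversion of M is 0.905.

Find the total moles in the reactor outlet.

M reacted = 0.905 × 717 = 648.9 lbmol/h; ν_M = −1, so ξ = 648.9/1 = 648.9 lbmol/h.
Outlet amounts (n = n₀ + ν ξ):
  M: 717 − 1(648.9) = 68.12
  R: 2870 − 3(648.9) = 923.3
  Q: 0 + 2(648.9) = 1298
  U: 1000 (inert)
Total out = 68.12 + 923.3 + 1298 + 1000 = 3289 lbmol/h.

3290 lbmol/h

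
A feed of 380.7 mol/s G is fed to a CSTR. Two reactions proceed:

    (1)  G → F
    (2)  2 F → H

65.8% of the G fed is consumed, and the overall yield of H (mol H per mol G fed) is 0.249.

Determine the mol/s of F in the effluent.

60.9 mol/s

Conversion of G: G consumed = 1ξ₁ = 0.658 × 380.7 → ξ₁ = 250.5 mol/s.
Yield of H: 1ξ₂ / 380.7 = 0.249 → ξ₂ = 94.79 mol/s.
Outlet amounts (n = n₀ + Σ ν·ξ):
  G: 380.7 − 1(250.5) = 130.2
  F: 0 + 1(250.5) − 2(94.79) = 60.91
  H: 0 + 1(94.79) = 94.79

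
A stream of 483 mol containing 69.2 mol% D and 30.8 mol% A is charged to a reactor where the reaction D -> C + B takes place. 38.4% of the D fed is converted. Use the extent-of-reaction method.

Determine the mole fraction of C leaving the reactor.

D reacted = 0.384 × 334.2 = 128.3 mol; ν_D = −1, so ξ = 128.3/1 = 128.3 mol.
Outlet amounts (n = n₀ + ν ξ):
  D: 334.2 − 1(128.3) = 205.9
  C: 0 + 1(128.3) = 128.3
  B: 0 + 1(128.3) = 128.3
  A: 148.8 (inert)
Total out = 611.3 mol; y_C = 128.3 / 611.3 = 0.2099.

0.21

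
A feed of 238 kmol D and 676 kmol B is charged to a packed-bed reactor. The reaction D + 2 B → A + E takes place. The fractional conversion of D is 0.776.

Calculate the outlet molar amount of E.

185 kmol

D reacted = 0.776 × 238 = 184.7 kmol; ν_D = −1, so ξ = 184.7/1 = 184.7 kmol.
Outlet amounts (n = n₀ + ν ξ):
  D: 238 − 1(184.7) = 53.31
  B: 676 − 2(184.7) = 306.6
  A: 0 + 1(184.7) = 184.7
  E: 0 + 1(184.7) = 184.7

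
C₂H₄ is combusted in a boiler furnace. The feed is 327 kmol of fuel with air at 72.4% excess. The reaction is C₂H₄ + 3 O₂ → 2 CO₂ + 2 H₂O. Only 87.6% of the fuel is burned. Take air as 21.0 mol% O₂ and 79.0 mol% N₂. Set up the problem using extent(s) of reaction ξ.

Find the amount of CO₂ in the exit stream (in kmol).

573 kmol

Stoichiometric O₂ = 3 × 327 = 981 kmol; O₂ fed = 981 × 1.724 = 1691 kmol.
N₂ fed = 1691 × 79/21 = 6362 kmol.
Fuel reacted = 0.876 × 327 → ξ = 286.5 kmol.
Outlet (n = n₀ + ν ξ):
  C₂H₄: 327 − 1(286.5) = 40.55
  O₂: 1691 − 3(286.5) = 831.9
  N₂: 6362 (inert)
  CO₂: 0 + 2(286.5) = 572.9
  H₂O: 0 + 2(286.5) = 572.9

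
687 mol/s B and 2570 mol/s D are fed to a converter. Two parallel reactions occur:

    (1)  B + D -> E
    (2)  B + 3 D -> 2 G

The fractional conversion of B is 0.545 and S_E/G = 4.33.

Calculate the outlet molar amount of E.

336 mol/s

Conversion of B: B consumed = 0.545 × 687 = 374.4 mol/s = 1ξ₁ + 1ξ₂.
Selectivity: 1ξ₁ / (2ξ₂) = 4.33 → ξ₁ = 8.66 ξ₂.
Substitute: (1·8.66 + 1) ξ₂ = 374.4 → ξ₂ = 38.76 mol/s, ξ₁ = 335.7 mol/s.
Outlet amounts (n = n₀ + Σ ν·ξ):
  B: 687 − 1(335.7) − 1(38.76) = 312.6
  D: 2570 − 1(335.7) − 3(38.76) = 2118
  E: 0 + 1(335.7) = 335.7
  G: 0 + 2(38.76) = 77.52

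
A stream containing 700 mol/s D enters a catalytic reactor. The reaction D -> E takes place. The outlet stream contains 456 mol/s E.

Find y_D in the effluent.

0.349

For E: n = n₀ + 1ξ → 456 = 0 + 1ξ, giving ξ = 456 mol/s.
Outlet amounts (n = n₀ + ν ξ):
  D: 700 − 1(456) = 244
  E: 0 + 1(456) = 456
Total out = 700 mol/s; y_D = 244 / 700 = 0.3486.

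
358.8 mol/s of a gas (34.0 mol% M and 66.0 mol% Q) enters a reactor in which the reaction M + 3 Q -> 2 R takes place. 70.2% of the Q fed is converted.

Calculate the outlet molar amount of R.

Q reacted = 0.702 × 236.8 = 166.2 mol/s; ν_Q = −3, so ξ = 166.2/3 = 55.41 mol/s.
Outlet amounts (n = n₀ + ν ξ):
  M: 122 − 1(55.41) = 66.58
  Q: 236.8 − 3(55.41) = 70.57
  R: 0 + 2(55.41) = 110.8

111 mol/s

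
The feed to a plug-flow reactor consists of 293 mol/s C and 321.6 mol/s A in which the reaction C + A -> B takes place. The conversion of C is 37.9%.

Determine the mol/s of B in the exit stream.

111 mol/s

C reacted = 0.379 × 293 = 111 mol/s; ν_C = −1, so ξ = 111/1 = 111 mol/s.
Outlet amounts (n = n₀ + ν ξ):
  C: 293 − 1(111) = 182
  A: 321.6 − 1(111) = 210.6
  B: 0 + 1(111) = 111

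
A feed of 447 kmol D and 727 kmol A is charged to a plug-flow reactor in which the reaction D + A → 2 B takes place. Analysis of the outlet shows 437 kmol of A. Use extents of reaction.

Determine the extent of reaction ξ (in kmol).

ξ = 290 kmol

For A: n = n₀ − 1ξ → 437 = 727 − 1ξ, giving ξ = 290 kmol.
Outlet amounts (n = n₀ + ν ξ):
  D: 447 − 1(290) = 157
  A: 727 − 1(290) = 437
  B: 0 + 2(290) = 580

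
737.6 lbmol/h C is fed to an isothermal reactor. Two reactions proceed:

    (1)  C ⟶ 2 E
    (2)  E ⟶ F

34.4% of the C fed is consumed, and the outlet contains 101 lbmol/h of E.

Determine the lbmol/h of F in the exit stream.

406 lbmol/h

Conversion of C: C consumed = 1ξ₁ = 0.344 × 737.6 → ξ₁ = 253.7 lbmol/h.
E balance: n_E = 0 + 2ξ₁ − 1ξ₂ = 101 → ξ₂ = (2·253.7 − 101)/1 = 406.5 lbmol/h.
Outlet amounts (n = n₀ + Σ ν·ξ):
  C: 737.6 − 1(253.7) = 483.9
  E: 0 + 2(253.7) − 1(406.5) = 101
  F: 0 + 1(406.5) = 406.5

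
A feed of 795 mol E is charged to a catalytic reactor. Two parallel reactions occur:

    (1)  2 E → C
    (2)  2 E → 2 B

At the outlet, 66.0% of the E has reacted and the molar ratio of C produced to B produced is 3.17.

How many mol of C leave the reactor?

Conversion of E: E consumed = 0.66 × 795 = 524.7 mol = 2ξ₁ + 2ξ₂.
Selectivity: 1ξ₁ / (2ξ₂) = 3.17 → ξ₁ = 6.34 ξ₂.
Substitute: (2·6.34 + 2) ξ₂ = 524.7 → ξ₂ = 35.74 mol, ξ₁ = 226.6 mol.
Outlet amounts (n = n₀ + Σ ν·ξ):
  E: 795 − 2(226.6) − 2(35.74) = 270.3
  C: 0 + 1(226.6) = 226.6
  B: 0 + 2(35.74) = 71.49

227 mol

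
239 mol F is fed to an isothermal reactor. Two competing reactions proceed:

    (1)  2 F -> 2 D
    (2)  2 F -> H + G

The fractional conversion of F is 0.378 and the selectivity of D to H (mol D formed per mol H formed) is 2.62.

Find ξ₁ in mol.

Conversion of F: F consumed = 0.378 × 239 = 90.34 mol = 2ξ₁ + 2ξ₂.
Selectivity: 2ξ₁ / (1ξ₂) = 2.62 → ξ₁ = 1.31 ξ₂.
Substitute: (2·1.31 + 2) ξ₂ = 90.34 → ξ₂ = 19.55 mol, ξ₁ = 25.62 mol.
Outlet amounts (n = n₀ + Σ ν·ξ):
  F: 239 − 2(25.62) − 2(19.55) = 148.7
  D: 0 + 2(25.62) = 51.23
  H: 0 + 1(19.55) = 19.55
  G: 0 + 1(19.55) = 19.55

ξ₁ = 25.6 mol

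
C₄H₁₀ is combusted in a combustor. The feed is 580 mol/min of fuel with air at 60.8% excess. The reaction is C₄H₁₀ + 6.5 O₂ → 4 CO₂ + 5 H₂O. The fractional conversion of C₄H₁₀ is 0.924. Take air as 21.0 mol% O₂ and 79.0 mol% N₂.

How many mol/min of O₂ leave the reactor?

Stoichiometric O₂ = 6.5 × 580 = 3770 mol/min; O₂ fed = 3770 × 1.608 = 6062 mol/min.
N₂ fed = 6062 × 79/21 = 22810 mol/min.
Fuel reacted = 0.924 × 580 → ξ = 535.9 mol/min.
Outlet (n = n₀ + ν ξ):
  C₄H₁₀: 580 − 1(535.9) = 44.08
  O₂: 6062 − 6.5(535.9) = 2579
  N₂: 22810 (inert)
  CO₂: 0 + 4(535.9) = 2144
  H₂O: 0 + 5(535.9) = 2680

2580 mol/min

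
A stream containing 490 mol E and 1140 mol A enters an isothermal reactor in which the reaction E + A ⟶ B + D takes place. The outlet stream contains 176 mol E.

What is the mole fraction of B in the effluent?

0.193

For E: n = n₀ − 1ξ → 176 = 490 − 1ξ, giving ξ = 314 mol.
Outlet amounts (n = n₀ + ν ξ):
  E: 490 − 1(314) = 176
  A: 1140 − 1(314) = 826
  B: 0 + 1(314) = 314
  D: 0 + 1(314) = 314
Total out = 1630 mol; y_B = 314 / 1630 = 0.1926.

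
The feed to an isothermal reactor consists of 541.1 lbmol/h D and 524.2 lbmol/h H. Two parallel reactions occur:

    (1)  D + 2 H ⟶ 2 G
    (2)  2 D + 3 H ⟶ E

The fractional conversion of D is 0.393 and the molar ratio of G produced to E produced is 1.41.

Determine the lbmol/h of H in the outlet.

178 lbmol/h

Conversion of D: D consumed = 0.393 × 541.1 = 212.7 lbmol/h = 1ξ₁ + 2ξ₂.
Selectivity: 2ξ₁ / (1ξ₂) = 1.41 → ξ₁ = 0.705 ξ₂.
Substitute: (1·0.705 + 2) ξ₂ = 212.7 → ξ₂ = 78.61 lbmol/h, ξ₁ = 55.42 lbmol/h.
Outlet amounts (n = n₀ + Σ ν·ξ):
  D: 541.1 − 1(55.42) − 2(78.61) = 328.4
  H: 524.2 − 2(55.42) − 3(78.61) = 177.5
  G: 0 + 2(55.42) = 110.8
  E: 0 + 1(78.61) = 78.61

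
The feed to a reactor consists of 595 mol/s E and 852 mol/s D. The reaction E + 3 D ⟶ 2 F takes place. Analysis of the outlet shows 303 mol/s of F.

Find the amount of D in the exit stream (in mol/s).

398 mol/s

For F: n = n₀ + 2ξ → 303 = 0 + 2ξ, giving ξ = 151.5 mol/s.
Outlet amounts (n = n₀ + ν ξ):
  E: 595 − 1(151.5) = 443.5
  D: 852 − 3(151.5) = 397.5
  F: 0 + 2(151.5) = 303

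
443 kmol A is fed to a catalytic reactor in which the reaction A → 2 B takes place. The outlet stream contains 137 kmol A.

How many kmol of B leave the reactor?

612 kmol

For A: n = n₀ − 1ξ → 137 = 443 − 1ξ, giving ξ = 306 kmol.
Outlet amounts (n = n₀ + ν ξ):
  A: 443 − 1(306) = 137
  B: 0 + 2(306) = 612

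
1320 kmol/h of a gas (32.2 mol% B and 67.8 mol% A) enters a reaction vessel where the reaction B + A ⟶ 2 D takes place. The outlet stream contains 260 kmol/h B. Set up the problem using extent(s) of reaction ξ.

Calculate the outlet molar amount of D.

For B: n = n₀ − 1ξ → 260 = 425 − 1ξ, giving ξ = 165 kmol/h.
Outlet amounts (n = n₀ + ν ξ):
  B: 425 − 1(165) = 260
  A: 895 − 1(165) = 729.9
  D: 0 + 2(165) = 330.1

330 kmol/h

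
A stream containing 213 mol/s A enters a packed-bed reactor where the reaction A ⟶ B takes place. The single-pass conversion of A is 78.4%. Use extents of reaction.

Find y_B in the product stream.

A reacted = 0.784 × 213 = 167 mol/s; ν_A = −1, so ξ = 167/1 = 167 mol/s.
Outlet amounts (n = n₀ + ν ξ):
  A: 213 − 1(167) = 46.01
  B: 0 + 1(167) = 167
Total out = 213 mol/s; y_B = 167 / 213 = 0.784.

0.784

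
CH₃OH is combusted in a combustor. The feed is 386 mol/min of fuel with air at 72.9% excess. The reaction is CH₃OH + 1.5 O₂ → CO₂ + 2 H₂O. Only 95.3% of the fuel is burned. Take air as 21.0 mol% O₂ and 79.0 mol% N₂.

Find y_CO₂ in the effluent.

Stoichiometric O₂ = 1.5 × 386 = 579 mol/min; O₂ fed = 579 × 1.729 = 1001 mol/min.
N₂ fed = 1001 × 79/21 = 3766 mol/min.
Fuel reacted = 0.953 × 386 → ξ = 367.9 mol/min.
Outlet (n = n₀ + ν ξ):
  CH₃OH: 386 − 1(367.9) = 18.14
  O₂: 1001 − 1.5(367.9) = 449.3
  N₂: 3766 (inert)
  CO₂: 0 + 1(367.9) = 367.9
  H₂O: 0 + 2(367.9) = 735.7
Total out = 5337 mol/min; y_CO₂ = 367.9 / 5337 = 0.06893.

0.0689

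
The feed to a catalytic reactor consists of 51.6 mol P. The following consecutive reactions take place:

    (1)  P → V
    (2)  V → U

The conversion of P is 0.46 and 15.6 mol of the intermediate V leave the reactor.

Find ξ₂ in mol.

Conversion of P: P consumed = 1ξ₁ = 0.46 × 51.6 → ξ₁ = 23.74 mol.
V balance: n_V = 0 + 1ξ₁ − 1ξ₂ = 15.6 → ξ₂ = (1·23.74 − 15.6)/1 = 8.136 mol.
Outlet amounts (n = n₀ + Σ ν·ξ):
  P: 51.6 − 1(23.74) = 27.86
  V: 0 + 1(23.74) − 1(8.136) = 15.6
  U: 0 + 1(8.136) = 8.136

ξ₂ = 8.14 mol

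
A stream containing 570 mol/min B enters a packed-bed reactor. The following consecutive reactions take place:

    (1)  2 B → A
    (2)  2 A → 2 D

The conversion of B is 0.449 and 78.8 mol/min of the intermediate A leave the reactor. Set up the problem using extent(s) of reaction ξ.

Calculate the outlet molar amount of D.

Conversion of B: B consumed = 2ξ₁ = 0.449 × 570 → ξ₁ = 128 mol/min.
A balance: n_A = 0 + 1ξ₁ − 2ξ₂ = 78.8 → ξ₂ = (1·128 − 78.8)/2 = 24.58 mol/min.
Outlet amounts (n = n₀ + Σ ν·ξ):
  B: 570 − 2(128) = 314.1
  A: 0 + 1(128) − 2(24.58) = 78.8
  D: 0 + 2(24.58) = 49.17

49.2 mol/min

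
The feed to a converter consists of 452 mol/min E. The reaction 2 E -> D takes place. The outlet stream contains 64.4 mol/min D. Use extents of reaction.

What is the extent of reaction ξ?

ξ = 64.4 mol/min

For D: n = n₀ + 1ξ → 64.4 = 0 + 1ξ, giving ξ = 64.4 mol/min.
Outlet amounts (n = n₀ + ν ξ):
  E: 452 − 2(64.4) = 323.2
  D: 0 + 1(64.4) = 64.4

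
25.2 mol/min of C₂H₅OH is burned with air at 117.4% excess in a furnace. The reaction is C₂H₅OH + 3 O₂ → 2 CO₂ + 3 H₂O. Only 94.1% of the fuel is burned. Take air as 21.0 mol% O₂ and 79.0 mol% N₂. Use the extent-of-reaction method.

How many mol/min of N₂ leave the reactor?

618 mol/min

Stoichiometric O₂ = 3 × 25.2 = 75.6 mol/min; O₂ fed = 75.6 × 2.174 = 164.4 mol/min.
N₂ fed = 164.4 × 79/21 = 618.3 mol/min.
Fuel reacted = 0.941 × 25.2 → ξ = 23.71 mol/min.
Outlet (n = n₀ + ν ξ):
  C₂H₅OH: 25.2 − 1(23.71) = 1.487
  O₂: 164.4 − 3(23.71) = 93.21
  N₂: 618.3 (inert)
  CO₂: 0 + 2(23.71) = 47.43
  H₂O: 0 + 3(23.71) = 71.14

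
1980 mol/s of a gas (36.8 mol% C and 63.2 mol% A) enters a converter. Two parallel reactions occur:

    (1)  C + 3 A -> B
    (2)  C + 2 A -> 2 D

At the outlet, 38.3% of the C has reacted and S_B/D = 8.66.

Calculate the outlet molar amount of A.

Conversion of C: C consumed = 0.383 × 728.6 = 279.1 mol/s = 1ξ₁ + 1ξ₂.
Selectivity: 1ξ₁ / (2ξ₂) = 8.66 → ξ₁ = 17.32 ξ₂.
Substitute: (1·17.32 + 1) ξ₂ = 279.1 → ξ₂ = 15.23 mol/s, ξ₁ = 263.8 mol/s.
Outlet amounts (n = n₀ + Σ ν·ξ):
  C: 728.6 − 1(263.8) − 1(15.23) = 449.6
  A: 1251 − 3(263.8) − 2(15.23) = 429.4
  B: 0 + 1(263.8) = 263.8
  D: 0 + 2(15.23) = 30.47

429 mol/s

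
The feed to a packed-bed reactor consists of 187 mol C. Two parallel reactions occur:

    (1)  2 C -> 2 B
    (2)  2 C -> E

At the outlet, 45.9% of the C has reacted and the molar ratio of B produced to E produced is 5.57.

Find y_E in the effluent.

0.0645

Conversion of C: C consumed = 0.459 × 187 = 85.83 mol = 2ξ₁ + 2ξ₂.
Selectivity: 2ξ₁ / (1ξ₂) = 5.57 → ξ₁ = 2.785 ξ₂.
Substitute: (2·2.785 + 2) ξ₂ = 85.83 → ξ₂ = 11.34 mol, ξ₁ = 31.58 mol.
Outlet amounts (n = n₀ + Σ ν·ξ):
  C: 187 − 2(31.58) − 2(11.34) = 101.2
  B: 0 + 2(31.58) = 63.16
  E: 0 + 1(11.34) = 11.34
Total out = 175.7 mol; y_E = 11.34 / 175.7 = 0.06455.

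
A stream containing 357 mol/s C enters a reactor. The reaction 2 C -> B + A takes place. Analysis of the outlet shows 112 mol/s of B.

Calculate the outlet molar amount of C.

For B: n = n₀ + 1ξ → 112 = 0 + 1ξ, giving ξ = 112 mol/s.
Outlet amounts (n = n₀ + ν ξ):
  C: 357 − 2(112) = 133
  B: 0 + 1(112) = 112
  A: 0 + 1(112) = 112

133 mol/s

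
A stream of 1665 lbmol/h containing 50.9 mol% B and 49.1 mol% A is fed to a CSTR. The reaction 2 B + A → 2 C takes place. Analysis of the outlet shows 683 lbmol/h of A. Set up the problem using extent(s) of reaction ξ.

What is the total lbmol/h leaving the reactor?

For A: n = n₀ − 1ξ → 683 = 817.5 − 1ξ, giving ξ = 134.5 lbmol/h.
Outlet amounts (n = n₀ + ν ξ):
  B: 847.5 − 2(134.5) = 578.5
  A: 817.5 − 1(134.5) = 683
  C: 0 + 2(134.5) = 269
Total out = 578.5 + 683 + 269 = 1530 lbmol/h.

1530 lbmol/h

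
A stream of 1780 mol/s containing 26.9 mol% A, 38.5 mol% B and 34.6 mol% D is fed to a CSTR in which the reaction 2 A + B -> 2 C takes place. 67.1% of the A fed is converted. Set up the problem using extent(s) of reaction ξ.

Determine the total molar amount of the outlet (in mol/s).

1620 mol/s

A reacted = 0.671 × 478.8 = 321.3 mol/s; ν_A = −2, so ξ = 321.3/2 = 160.6 mol/s.
Outlet amounts (n = n₀ + ν ξ):
  A: 478.8 − 2(160.6) = 157.5
  B: 685.3 − 1(160.6) = 524.7
  C: 0 + 2(160.6) = 321.3
  D: 615.9 (inert)
Total out = 157.5 + 524.7 + 321.3 + 615.9 = 1619 mol/s.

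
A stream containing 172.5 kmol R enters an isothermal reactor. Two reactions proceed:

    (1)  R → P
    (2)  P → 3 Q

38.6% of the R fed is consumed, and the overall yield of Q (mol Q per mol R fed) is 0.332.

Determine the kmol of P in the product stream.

Conversion of R: R consumed = 1ξ₁ = 0.386 × 172.5 → ξ₁ = 66.59 kmol.
Yield of Q: 3ξ₂ / 172.5 = 0.332 → ξ₂ = 19.09 kmol.
Outlet amounts (n = n₀ + Σ ν·ξ):
  R: 172.5 − 1(66.59) = 105.9
  P: 0 + 1(66.59) − 1(19.09) = 47.5
  Q: 0 + 3(19.09) = 57.27

47.5 kmol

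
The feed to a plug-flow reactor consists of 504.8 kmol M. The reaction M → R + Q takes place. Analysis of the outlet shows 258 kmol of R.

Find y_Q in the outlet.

0.338

For R: n = n₀ + 1ξ → 258 = 0 + 1ξ, giving ξ = 258 kmol.
Outlet amounts (n = n₀ + ν ξ):
  M: 504.8 − 1(258) = 246.8
  R: 0 + 1(258) = 258
  Q: 0 + 1(258) = 258
Total out = 762.8 kmol; y_Q = 258 / 762.8 = 0.3382.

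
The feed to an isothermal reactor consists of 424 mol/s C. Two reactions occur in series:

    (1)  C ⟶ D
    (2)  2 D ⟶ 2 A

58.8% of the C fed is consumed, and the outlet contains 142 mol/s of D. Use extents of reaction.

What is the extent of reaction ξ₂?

Conversion of C: C consumed = 1ξ₁ = 0.588 × 424 → ξ₁ = 249.3 mol/s.
D balance: n_D = 0 + 1ξ₁ − 2ξ₂ = 142 → ξ₂ = (1·249.3 − 142)/2 = 53.66 mol/s.
Outlet amounts (n = n₀ + Σ ν·ξ):
  C: 424 − 1(249.3) = 174.7
  D: 0 + 1(249.3) − 2(53.66) = 142
  A: 0 + 2(53.66) = 107.3

ξ₂ = 53.7 mol/s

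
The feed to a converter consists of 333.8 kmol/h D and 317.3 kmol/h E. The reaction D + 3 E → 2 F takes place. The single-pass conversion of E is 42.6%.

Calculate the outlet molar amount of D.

289 kmol/h

E reacted = 0.426 × 317.3 = 135.2 kmol/h; ν_E = −3, so ξ = 135.2/3 = 45.06 kmol/h.
Outlet amounts (n = n₀ + ν ξ):
  D: 333.8 − 1(45.06) = 288.7
  E: 317.3 − 3(45.06) = 182.1
  F: 0 + 2(45.06) = 90.11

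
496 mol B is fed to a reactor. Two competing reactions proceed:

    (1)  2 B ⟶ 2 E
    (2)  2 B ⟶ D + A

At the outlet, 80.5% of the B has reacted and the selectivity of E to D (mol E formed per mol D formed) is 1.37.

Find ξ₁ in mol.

Conversion of B: B consumed = 0.805 × 496 = 399.3 mol = 2ξ₁ + 2ξ₂.
Selectivity: 2ξ₁ / (1ξ₂) = 1.37 → ξ₁ = 0.685 ξ₂.
Substitute: (2·0.685 + 2) ξ₂ = 399.3 → ξ₂ = 118.5 mol, ξ₁ = 81.16 mol.
Outlet amounts (n = n₀ + Σ ν·ξ):
  B: 496 − 2(81.16) − 2(118.5) = 96.72
  E: 0 + 2(81.16) = 162.3
  D: 0 + 1(118.5) = 118.5
  A: 0 + 1(118.5) = 118.5

ξ₁ = 81.2 mol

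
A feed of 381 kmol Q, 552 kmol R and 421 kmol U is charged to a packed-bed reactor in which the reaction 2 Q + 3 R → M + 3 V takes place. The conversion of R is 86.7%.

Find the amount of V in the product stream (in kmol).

479 kmol

R reacted = 0.867 × 552 = 478.6 kmol; ν_R = −3, so ξ = 478.6/3 = 159.5 kmol.
Outlet amounts (n = n₀ + ν ξ):
  Q: 381 − 2(159.5) = 61.94
  R: 552 − 3(159.5) = 73.42
  M: 0 + 1(159.5) = 159.5
  V: 0 + 3(159.5) = 478.6
  U: 421 (inert)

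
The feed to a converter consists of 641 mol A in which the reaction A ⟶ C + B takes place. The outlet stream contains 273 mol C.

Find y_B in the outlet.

For C: n = n₀ + 1ξ → 273 = 0 + 1ξ, giving ξ = 273 mol.
Outlet amounts (n = n₀ + ν ξ):
  A: 641 − 1(273) = 368
  C: 0 + 1(273) = 273
  B: 0 + 1(273) = 273
Total out = 914 mol; y_B = 273 / 914 = 0.2987.

0.299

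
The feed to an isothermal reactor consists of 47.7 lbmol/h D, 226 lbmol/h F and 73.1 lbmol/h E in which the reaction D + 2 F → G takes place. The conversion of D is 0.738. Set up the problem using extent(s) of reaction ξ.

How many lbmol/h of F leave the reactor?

156 lbmol/h

D reacted = 0.738 × 47.7 = 35.2 lbmol/h; ν_D = −1, so ξ = 35.2/1 = 35.2 lbmol/h.
Outlet amounts (n = n₀ + ν ξ):
  D: 47.7 − 1(35.2) = 12.5
  F: 226 − 2(35.2) = 155.6
  G: 0 + 1(35.2) = 35.2
  E: 73.1 (inert)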